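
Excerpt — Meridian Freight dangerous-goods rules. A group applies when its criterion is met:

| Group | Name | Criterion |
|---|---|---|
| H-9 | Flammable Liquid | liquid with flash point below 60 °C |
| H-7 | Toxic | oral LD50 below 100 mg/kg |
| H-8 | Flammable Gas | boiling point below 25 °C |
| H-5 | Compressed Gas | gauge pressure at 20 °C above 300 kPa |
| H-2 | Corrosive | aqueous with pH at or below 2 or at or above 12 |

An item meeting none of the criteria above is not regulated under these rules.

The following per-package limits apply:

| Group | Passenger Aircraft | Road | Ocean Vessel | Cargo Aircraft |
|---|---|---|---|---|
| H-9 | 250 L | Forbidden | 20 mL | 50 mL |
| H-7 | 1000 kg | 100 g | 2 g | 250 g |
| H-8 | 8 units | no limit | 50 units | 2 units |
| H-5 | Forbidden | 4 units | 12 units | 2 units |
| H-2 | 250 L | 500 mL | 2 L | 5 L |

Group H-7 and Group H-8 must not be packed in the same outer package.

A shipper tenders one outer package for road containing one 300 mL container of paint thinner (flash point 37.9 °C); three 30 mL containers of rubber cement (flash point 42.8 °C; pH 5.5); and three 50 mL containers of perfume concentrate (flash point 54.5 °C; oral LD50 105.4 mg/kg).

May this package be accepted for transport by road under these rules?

The paint thinner has flash point 37.9 °C, which is < 60 °C, so it is Group H-9 (Flammable Liquid).
Rubber cement: flash point 42.8 °C < 60 °C → Group H-9 (Flammable Liquid).
With flash point 54.5 °C (< 60 °C), the perfume concentrate falls in Group H-9.
Total Group H-9: 300 mL + (three 30 mL containers = 90 mL) + (three 50 mL containers = 150 mL) = 540 mL.
Group H-9 is Forbidden by road.

No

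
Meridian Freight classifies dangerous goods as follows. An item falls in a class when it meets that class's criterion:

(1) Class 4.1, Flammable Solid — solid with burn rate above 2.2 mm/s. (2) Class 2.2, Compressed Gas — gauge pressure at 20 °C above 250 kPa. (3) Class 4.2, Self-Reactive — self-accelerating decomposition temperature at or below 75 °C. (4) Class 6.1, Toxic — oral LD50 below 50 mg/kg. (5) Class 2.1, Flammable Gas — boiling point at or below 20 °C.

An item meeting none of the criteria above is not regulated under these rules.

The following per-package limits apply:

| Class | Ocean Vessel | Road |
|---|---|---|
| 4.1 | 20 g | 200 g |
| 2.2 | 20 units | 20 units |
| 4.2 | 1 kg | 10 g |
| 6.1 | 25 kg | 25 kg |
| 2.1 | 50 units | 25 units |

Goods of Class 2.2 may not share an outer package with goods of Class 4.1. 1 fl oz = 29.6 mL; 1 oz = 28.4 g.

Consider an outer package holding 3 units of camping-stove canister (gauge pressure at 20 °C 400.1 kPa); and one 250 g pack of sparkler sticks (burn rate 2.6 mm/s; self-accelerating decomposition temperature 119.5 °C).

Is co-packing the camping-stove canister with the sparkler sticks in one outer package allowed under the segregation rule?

The camping-stove canister has gauge pressure at 20 °C 400.1 kPa, which is > 250 kPa, so it is Class 2.2 (Compressed Gas).
With burn rate 2.6 mm/s (> 2.2 mm/s), the sparkler sticks fall in Class 4.1.
Class 2.2 and Class 4.1 may not share an outer package.

No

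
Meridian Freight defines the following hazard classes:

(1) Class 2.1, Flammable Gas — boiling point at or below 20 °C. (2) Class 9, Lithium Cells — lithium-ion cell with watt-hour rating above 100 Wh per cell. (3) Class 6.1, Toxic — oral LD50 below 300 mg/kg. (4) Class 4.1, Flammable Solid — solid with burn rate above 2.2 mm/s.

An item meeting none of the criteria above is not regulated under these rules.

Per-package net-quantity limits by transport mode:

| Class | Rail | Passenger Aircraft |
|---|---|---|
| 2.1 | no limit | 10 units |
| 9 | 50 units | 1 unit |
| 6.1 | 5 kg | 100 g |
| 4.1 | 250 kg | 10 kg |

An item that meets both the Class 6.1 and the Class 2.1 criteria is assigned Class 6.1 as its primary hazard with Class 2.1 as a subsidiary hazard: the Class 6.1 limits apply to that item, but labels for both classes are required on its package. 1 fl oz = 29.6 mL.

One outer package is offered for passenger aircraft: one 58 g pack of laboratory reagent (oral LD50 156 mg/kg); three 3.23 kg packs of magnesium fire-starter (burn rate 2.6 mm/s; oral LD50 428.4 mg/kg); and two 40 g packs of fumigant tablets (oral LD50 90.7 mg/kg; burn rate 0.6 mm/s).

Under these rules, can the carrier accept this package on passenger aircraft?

No

With oral LD50 156 mg/kg (< 300 mg/kg), the laboratory reagent falls in Class 6.1.
With burn rate 2.6 mm/s (> 2.2 mm/s), the magnesium fire-starter falls in Class 4.1.
With oral LD50 90.7 mg/kg (< 300 mg/kg), the fumigant tablets fall in Class 6.1.
Total Class 6.1: 58 g + (two 40 g packs = 80 g) = 138 g.
138 g exceeds the passenger aircraft limit of 100 g for Class 6.1.
Class 4.1 quantity: three 3.23 kg packs = 9.69 kg.
That is within the Class 4.1 passenger aircraft limit of 10 kg.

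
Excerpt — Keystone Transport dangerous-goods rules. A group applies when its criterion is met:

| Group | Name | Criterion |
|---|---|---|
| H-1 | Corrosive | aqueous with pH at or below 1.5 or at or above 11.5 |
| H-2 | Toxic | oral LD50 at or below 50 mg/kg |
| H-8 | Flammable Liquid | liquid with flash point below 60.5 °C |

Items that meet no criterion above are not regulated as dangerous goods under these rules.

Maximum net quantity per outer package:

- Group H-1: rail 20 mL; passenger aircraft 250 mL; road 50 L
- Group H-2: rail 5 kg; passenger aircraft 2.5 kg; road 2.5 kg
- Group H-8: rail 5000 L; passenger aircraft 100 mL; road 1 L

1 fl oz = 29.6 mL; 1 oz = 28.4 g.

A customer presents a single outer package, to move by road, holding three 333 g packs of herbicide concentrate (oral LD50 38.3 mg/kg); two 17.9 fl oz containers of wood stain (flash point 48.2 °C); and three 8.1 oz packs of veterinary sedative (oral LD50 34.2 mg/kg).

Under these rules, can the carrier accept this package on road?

No

Oral LD50 38.3 mg/kg meets the Group H-2 criterion (Toxic), so the herbicide concentrate is Group H-2.
With flash point 48.2 °C (< 60.5 °C), the wood stain falls in Group H-8.
With oral LD50 34.2 mg/kg (≤ 50 mg/kg), the veterinary sedative falls in Group H-2.
Group H-8 quantity: two 17.9 fl oz containers = 1059.68 mL.
1059.68 mL exceeds the road limit of 1 L for Group H-8.
Total Group H-2: (three 333 g packs = 999 g) + (three 8.1 oz packs = 690.12 g) = 1689.12 g.
1689.12 g is within the road limit of 2.5 kg for Group H-2.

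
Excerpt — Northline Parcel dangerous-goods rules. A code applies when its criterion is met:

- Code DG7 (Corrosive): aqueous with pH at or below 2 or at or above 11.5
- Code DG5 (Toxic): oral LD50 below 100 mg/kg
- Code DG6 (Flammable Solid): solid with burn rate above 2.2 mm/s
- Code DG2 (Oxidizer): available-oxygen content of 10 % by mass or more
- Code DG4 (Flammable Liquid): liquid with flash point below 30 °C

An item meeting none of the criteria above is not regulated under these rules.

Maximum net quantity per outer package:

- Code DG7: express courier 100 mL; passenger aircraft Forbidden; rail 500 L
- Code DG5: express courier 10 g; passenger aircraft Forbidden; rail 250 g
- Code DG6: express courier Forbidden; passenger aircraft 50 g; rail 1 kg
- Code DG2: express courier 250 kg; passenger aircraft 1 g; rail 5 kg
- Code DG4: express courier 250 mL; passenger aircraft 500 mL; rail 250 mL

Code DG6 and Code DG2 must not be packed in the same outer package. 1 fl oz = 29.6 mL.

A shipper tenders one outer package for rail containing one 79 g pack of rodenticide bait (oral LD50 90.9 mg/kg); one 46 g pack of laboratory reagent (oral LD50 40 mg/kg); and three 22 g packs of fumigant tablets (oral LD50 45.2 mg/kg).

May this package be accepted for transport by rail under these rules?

Yes

Oral LD50 90.9 mg/kg meets the Code DG5 criterion (Toxic), so the rodenticide bait is Code DG5.
With oral LD50 40 mg/kg (< 100 mg/kg), the laboratory reagent falls in Code DG5.
Fumigant tablets: oral LD50 45.2 mg/kg < 100 mg/kg → Code DG5 (Toxic).
Code DG5 net quantity: 79 g + 46 g + (three 22 g packs = 66 g) = 191 g.
191 g ≤ 250 g (rail limit, Code DG5) — within limit.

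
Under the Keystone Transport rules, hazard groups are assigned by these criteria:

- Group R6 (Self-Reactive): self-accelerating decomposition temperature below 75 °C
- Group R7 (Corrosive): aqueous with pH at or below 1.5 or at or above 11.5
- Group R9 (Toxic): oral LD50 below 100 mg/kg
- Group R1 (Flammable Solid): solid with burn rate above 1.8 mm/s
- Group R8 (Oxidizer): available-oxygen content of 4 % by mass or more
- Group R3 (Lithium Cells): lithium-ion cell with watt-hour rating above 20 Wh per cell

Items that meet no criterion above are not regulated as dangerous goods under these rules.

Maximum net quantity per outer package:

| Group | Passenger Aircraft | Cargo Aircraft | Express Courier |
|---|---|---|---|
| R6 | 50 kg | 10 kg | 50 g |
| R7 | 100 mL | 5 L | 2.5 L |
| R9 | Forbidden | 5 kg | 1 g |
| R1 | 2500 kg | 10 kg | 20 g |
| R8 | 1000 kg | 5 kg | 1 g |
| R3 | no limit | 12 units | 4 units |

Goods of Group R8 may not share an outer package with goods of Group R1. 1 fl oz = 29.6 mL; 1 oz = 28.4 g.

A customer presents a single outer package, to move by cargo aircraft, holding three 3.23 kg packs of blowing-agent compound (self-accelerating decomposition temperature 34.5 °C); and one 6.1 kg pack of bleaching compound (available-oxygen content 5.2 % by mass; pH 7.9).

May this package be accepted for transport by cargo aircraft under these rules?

The blowing-agent compound has self-accelerating decomposition temperature 34.5 °C, which is < 75 °C, so it is Group R6 (Self-Reactive).
The bleaching compound has available-oxygen content 5.2 % by mass, which is ≥ 4 % by mass, so it is Group R8 (Oxidizer).
Group R8 quantity: 6.1 kg.
6.1 kg exceeds the cargo aircraft limit of 5 kg for Group R8.
Group R6 quantity: three 3.23 kg packs = 9.69 kg.
9.69 kg is within the cargo aircraft limit of 10 kg for Group R6.
The segregation rule (Group R8 with Group R1) does not apply to Group R8 with Group R6.

No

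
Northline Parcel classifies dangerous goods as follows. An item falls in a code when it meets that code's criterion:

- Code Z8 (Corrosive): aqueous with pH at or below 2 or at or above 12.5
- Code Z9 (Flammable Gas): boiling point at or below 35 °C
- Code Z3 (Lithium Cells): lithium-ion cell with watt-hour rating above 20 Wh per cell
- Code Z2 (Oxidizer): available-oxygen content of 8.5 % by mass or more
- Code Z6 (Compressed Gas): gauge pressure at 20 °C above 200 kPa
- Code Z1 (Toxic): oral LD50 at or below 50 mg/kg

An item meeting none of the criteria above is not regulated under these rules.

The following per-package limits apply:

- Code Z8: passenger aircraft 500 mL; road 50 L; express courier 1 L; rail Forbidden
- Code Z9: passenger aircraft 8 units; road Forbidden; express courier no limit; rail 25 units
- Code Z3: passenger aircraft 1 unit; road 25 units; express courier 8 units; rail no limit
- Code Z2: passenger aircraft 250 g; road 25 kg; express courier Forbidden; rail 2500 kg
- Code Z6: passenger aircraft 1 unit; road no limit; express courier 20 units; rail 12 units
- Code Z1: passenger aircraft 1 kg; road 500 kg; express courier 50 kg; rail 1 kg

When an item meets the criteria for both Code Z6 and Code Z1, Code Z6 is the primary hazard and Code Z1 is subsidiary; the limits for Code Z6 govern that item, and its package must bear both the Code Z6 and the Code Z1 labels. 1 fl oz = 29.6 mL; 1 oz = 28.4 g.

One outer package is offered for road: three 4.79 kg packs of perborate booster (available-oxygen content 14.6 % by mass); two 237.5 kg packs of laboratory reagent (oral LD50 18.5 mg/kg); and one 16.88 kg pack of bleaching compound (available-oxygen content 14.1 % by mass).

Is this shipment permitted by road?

Available-oxygen content 14.6 % by mass meets the Code Z2 criterion (Oxidizer), so the perborate booster is Code Z2.
Laboratory reagent: oral LD50 18.5 mg/kg ≤ 50 mg/kg → Code Z1 (Toxic).
The bleaching compound has available-oxygen content 14.1 % by mass, which is ≥ 8.5 % by mass, so it is Code Z2 (Oxidizer).
Code Z2 net quantity: (three 4.79 kg packs = 14.37 kg) + 16.88 kg = 31.25 kg.
That exceeds the Code Z2 road limit of 25 kg.
Code Z1 quantity: two 237.5 kg packs = 475 kg.
475 kg is within the road limit of 500 kg for Code Z1.

No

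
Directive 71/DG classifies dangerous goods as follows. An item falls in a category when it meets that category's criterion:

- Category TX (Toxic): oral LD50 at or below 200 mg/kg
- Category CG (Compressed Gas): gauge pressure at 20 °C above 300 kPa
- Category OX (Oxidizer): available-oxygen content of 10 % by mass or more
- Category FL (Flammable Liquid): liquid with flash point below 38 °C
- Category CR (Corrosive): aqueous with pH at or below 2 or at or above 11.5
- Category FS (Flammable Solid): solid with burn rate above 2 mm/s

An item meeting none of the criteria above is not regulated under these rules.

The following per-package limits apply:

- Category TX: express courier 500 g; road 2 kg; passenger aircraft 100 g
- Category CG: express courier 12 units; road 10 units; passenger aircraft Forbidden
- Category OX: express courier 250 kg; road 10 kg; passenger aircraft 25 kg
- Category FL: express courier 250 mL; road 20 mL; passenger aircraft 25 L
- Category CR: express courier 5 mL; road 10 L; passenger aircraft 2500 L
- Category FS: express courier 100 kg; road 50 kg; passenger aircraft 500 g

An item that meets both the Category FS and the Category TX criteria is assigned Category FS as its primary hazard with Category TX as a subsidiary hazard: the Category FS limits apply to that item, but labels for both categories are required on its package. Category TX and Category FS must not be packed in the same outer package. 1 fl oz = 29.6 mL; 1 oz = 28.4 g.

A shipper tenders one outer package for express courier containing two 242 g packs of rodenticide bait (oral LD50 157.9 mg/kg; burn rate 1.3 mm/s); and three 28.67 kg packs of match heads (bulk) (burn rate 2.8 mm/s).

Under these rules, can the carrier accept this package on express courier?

No

Rodenticide bait: oral LD50 157.9 mg/kg ≤ 200 mg/kg → Category TX (Toxic).
Burn rate 2.8 mm/s meets the Category FS criterion (Flammable Solid), so the match heads (bulk) are Category FS.
Category TX quantity: two 242 g packs = 484 g.
That is within the Category TX express courier limit of 500 g.
Category FS quantity: three 28.67 kg packs = 86.01 kg.
86.01 kg is within the express courier limit of 100 kg for Category FS.
Category TX and Category FS may not share an outer package.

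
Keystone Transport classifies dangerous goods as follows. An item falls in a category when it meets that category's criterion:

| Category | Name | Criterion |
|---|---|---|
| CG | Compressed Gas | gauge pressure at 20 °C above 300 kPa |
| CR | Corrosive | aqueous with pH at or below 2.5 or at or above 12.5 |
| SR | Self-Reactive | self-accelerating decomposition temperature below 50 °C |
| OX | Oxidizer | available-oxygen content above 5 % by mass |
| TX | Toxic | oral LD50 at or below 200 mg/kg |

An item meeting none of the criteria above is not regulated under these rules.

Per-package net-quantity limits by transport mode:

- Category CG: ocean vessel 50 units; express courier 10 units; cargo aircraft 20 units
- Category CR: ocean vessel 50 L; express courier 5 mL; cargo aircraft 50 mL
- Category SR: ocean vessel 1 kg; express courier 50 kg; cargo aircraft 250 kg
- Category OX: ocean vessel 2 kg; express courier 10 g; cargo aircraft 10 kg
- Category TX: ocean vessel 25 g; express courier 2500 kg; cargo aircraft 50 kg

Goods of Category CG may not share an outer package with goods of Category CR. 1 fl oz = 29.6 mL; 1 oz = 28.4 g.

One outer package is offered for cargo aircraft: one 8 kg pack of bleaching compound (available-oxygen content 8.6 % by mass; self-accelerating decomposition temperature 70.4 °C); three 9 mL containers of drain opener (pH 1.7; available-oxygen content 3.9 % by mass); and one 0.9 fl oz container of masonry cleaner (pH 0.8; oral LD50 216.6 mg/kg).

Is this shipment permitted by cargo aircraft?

The bleaching compound has available-oxygen content 8.6 % by mass, which is > 5 % by mass, so it is Category OX (Oxidizer).
With pH 1.7 (≤ 2.5), the drain opener falls in Category CR.
Masonry cleaner: pH 0.8 ≤ 2.5 → Category CR (Corrosive).
Category CR net quantity: (three 9 mL containers = 27 mL) + (one 0.9 fl oz container = 26.64 mL) = 53.64 mL.
That exceeds the Category CR cargo aircraft limit of 50 mL.
Category OX quantity: 8 kg.
8 kg is within the cargo aircraft limit of 10 kg for Category OX.
The segregation rule (Category CG with Category CR) does not apply to Category CR with Category OX.

No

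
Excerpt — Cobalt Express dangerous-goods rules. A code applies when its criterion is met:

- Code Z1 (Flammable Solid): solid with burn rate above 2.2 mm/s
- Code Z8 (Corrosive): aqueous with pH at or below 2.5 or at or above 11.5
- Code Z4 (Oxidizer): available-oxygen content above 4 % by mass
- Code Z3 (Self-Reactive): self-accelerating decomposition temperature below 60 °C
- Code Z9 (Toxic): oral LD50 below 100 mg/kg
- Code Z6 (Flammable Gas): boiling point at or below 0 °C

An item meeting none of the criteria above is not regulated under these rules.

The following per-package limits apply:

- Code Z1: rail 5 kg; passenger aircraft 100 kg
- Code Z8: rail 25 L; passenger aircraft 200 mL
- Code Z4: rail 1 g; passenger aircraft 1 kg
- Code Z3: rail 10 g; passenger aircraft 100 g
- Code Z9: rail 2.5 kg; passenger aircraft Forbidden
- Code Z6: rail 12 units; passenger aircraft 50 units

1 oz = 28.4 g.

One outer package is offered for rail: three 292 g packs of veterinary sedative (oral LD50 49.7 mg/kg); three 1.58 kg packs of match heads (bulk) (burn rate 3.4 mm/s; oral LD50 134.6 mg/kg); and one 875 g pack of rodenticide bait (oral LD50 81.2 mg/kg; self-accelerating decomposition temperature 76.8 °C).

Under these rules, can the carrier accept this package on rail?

Yes

The veterinary sedative has oral LD50 49.7 mg/kg, which is < 100 mg/kg, so it is Code Z9 (Toxic).
Burn rate 3.4 mm/s meets the Code Z1 criterion (Flammable Solid), so the match heads (bulk) are Code Z1.
Rodenticide bait: oral LD50 81.2 mg/kg < 100 mg/kg → Code Z9 (Toxic).
Code Z9 net quantity: (three 292 g packs = 876 g) + 875 g = 1.751 kg.
1.751 kg is within the rail limit of 2.5 kg for Code Z9.
Code Z1 quantity: three 1.58 kg packs = 4.74 kg.
4.74 kg is within the rail limit of 5 kg for Code Z1.
Every hazard code is within its rail limit and no segregation rule is violated.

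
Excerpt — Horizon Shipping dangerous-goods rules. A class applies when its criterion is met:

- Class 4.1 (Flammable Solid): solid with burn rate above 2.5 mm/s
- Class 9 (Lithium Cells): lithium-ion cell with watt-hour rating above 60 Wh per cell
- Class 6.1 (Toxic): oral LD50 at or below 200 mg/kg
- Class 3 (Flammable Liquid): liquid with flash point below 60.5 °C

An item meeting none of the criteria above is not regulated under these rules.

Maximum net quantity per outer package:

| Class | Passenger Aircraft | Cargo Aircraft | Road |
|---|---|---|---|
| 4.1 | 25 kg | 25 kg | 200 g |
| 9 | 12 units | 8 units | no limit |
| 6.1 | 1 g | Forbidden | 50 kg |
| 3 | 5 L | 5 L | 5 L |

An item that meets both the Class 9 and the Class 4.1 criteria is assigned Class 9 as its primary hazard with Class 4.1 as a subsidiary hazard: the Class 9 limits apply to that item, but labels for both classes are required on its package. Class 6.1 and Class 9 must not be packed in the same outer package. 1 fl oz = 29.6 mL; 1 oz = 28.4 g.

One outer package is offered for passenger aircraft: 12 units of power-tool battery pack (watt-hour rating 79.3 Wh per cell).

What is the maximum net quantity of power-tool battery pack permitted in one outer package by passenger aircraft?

The power-tool battery pack has watt-hour rating 79.3 Wh per cell, which is > 60 Wh per cell, so it is Class 9 (Lithium Cells).
The passenger aircraft limit for Class 9 is 12 units.

12 units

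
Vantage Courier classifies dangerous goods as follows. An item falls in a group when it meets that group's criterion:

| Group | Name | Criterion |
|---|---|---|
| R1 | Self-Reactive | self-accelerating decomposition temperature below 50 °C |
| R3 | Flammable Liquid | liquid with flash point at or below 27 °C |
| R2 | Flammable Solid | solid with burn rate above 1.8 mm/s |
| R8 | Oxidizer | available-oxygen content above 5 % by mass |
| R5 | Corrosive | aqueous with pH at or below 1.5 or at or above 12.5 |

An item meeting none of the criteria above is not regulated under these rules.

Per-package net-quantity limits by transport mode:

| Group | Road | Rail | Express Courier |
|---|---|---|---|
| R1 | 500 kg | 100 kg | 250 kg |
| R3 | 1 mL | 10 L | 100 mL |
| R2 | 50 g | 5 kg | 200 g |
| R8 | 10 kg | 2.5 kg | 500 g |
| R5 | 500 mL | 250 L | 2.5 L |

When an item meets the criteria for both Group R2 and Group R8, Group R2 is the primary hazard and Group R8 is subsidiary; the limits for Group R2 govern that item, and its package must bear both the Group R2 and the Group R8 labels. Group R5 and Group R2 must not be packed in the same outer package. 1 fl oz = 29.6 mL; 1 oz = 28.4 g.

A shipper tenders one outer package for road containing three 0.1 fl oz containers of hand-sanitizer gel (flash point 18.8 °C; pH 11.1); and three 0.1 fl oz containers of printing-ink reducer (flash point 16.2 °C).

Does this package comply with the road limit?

The hand-sanitizer gel has flash point 18.8 °C, which is ≤ 27 °C, so it is Group R3 (Flammable Liquid).
The printing-ink reducer has flash point 16.2 °C, which is ≤ 27 °C, so it is Group R3 (Flammable Liquid).
Total Group R3: (three 0.1 fl oz containers = 8.88 mL) + (three 0.1 fl oz containers = 8.88 mL) = 17.76 mL.
That exceeds the Group R3 road limit of 1 mL.

No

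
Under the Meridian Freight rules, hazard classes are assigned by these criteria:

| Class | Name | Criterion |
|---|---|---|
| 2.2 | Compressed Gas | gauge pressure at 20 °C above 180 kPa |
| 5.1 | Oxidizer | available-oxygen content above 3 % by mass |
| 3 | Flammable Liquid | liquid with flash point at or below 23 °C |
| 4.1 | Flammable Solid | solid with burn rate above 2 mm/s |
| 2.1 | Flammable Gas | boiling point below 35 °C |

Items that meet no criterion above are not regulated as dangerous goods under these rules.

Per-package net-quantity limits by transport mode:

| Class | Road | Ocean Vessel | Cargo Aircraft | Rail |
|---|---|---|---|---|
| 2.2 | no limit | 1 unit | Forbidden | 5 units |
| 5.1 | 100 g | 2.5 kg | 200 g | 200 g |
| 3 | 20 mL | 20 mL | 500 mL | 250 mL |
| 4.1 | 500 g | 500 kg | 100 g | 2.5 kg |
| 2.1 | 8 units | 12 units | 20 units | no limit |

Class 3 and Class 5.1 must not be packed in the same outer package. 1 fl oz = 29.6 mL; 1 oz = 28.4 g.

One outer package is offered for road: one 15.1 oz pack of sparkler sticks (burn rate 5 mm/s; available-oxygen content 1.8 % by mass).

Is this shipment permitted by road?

Sparkler sticks: burn rate 5 mm/s > 2 mm/s → Class 4.1 (Flammable Solid).
Class 4.1 quantity: one 15.1 oz pack = 428.84 g.
That is within the Class 4.1 road limit of 500 g.

Yes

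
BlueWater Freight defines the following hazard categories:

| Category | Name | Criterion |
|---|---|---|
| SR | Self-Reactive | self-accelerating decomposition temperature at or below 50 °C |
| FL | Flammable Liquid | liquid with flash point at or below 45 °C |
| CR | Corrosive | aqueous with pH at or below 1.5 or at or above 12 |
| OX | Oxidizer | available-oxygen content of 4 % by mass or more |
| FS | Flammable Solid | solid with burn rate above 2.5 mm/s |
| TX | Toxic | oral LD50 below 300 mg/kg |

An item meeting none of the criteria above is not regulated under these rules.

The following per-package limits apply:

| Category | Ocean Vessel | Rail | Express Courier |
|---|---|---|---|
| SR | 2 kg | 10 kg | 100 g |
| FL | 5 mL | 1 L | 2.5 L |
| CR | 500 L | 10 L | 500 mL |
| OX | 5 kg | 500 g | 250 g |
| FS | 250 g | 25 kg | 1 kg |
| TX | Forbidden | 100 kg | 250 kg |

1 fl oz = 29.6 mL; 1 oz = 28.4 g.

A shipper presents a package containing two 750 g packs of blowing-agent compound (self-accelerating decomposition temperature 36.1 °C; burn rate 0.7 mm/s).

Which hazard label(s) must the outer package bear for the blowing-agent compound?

With self-accelerating decomposition temperature 36.1 °C (≤ 50 °C), the blowing-agent compound falls in Category SR.
Only the Category SR label is required.

Category SR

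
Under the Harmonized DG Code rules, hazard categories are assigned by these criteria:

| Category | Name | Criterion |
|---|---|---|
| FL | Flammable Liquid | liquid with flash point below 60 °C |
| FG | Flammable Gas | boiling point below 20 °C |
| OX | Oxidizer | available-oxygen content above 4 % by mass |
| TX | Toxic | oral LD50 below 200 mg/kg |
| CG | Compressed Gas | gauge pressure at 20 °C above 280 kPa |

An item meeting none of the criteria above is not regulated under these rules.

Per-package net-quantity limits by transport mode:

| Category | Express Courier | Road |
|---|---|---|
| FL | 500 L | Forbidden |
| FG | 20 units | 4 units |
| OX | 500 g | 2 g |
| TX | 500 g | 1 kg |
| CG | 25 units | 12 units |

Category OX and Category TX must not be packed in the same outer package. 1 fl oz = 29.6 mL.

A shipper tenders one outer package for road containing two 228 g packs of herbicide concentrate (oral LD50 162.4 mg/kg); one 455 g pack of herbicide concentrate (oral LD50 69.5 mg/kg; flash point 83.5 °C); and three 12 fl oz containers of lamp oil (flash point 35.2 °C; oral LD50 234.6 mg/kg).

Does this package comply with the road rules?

The herbicide concentrate has oral LD50 162.4 mg/kg, which is < 200 mg/kg, so it is Category TX (Toxic).
With oral LD50 69.5 mg/kg (< 200 mg/kg), the herbicide concentrate falls in Category TX.
The lamp oil has flash point 35.2 °C, which is < 60 °C, so it is Category FL (Flammable Liquid).
Total Category TX: (two 228 g packs = 456 g) + 455 g = 911 g.
911 g is within the road limit of 1 kg for Category TX.
Category FL quantity: three 12 fl oz containers = 1065.6 mL.
By road, Category FL is Forbidden regardless of quantity.
The segregation rule (Category OX with Category TX) does not apply to Category TX with Category FL.

No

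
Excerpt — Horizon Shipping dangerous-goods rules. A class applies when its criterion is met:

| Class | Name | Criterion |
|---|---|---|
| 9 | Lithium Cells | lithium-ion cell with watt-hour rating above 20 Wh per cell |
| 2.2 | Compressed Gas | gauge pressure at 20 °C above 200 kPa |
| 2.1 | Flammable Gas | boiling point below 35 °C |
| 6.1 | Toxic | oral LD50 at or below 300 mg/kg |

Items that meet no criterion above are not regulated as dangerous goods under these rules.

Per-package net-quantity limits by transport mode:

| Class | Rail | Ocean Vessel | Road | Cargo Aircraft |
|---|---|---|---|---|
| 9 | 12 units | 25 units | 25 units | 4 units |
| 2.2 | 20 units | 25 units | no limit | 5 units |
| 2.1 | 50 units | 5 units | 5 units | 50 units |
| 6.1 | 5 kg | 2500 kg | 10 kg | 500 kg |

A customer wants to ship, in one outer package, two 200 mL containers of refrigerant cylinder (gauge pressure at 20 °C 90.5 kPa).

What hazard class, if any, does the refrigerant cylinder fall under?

Not regulated

gauge pressure at 20 °C 90.5 kPa is not above 200 kPa, so Class 2.2 does not apply.
No criterion is met, so the item is not regulated.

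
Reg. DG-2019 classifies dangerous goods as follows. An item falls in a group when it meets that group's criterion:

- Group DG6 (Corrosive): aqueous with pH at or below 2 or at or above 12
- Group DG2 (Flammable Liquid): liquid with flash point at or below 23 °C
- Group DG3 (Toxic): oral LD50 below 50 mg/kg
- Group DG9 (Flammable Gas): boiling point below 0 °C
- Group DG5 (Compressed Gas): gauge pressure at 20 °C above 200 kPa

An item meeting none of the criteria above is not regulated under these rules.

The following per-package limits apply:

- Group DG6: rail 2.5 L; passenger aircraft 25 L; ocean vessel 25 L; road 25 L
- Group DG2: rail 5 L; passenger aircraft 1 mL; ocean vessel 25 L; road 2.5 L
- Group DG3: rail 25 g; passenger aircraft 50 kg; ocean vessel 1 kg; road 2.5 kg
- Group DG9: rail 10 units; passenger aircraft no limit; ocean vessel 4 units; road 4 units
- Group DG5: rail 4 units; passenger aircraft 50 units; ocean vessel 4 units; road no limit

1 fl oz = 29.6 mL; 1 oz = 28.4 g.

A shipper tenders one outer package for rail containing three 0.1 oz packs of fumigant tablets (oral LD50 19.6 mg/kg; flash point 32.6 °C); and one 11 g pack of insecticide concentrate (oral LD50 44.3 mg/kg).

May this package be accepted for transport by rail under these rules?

With oral LD50 19.6 mg/kg (< 50 mg/kg), the fumigant tablets fall in Group DG3.
Insecticide concentrate: oral LD50 44.3 mg/kg < 50 mg/kg → Group DG3 (Toxic).
Total Group DG3: (three 0.1 oz packs = 8.52 g) + 11 g = 19.52 g.
19.52 g ≤ 25 g (rail limit, Group DG3) — within limit.

Yes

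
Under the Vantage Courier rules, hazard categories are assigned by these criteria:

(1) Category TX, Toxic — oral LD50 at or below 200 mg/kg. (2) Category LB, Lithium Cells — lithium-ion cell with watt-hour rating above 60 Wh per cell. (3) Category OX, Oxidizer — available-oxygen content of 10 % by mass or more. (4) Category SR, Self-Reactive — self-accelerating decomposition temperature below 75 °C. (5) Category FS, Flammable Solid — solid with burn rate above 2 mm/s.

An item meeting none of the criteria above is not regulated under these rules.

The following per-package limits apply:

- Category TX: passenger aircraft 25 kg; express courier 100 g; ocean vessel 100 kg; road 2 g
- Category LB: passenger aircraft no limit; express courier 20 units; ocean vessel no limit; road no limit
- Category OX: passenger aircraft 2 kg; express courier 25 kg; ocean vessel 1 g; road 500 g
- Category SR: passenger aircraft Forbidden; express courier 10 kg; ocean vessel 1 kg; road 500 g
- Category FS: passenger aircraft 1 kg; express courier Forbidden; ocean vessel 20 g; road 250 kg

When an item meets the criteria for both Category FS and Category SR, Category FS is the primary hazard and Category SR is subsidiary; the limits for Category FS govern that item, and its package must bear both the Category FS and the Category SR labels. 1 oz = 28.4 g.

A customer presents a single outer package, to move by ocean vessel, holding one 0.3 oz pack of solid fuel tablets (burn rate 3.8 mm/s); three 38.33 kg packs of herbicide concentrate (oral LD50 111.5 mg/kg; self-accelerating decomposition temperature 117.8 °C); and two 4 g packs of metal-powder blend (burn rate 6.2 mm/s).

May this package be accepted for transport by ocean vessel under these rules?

The solid fuel tablets have burn rate 3.8 mm/s, which is > 2 mm/s, so they are Category FS (Flammable Solid).
With oral LD50 111.5 mg/kg (≤ 200 mg/kg), the herbicide concentrate falls in Category TX.
The metal-powder blend has burn rate 6.2 mm/s, which is > 2 mm/s, so it is Category FS (Flammable Solid).
Category TX quantity: three 38.33 kg packs = 114.99 kg.
That exceeds the Category TX ocean vessel limit of 100 kg.
Category FS net quantity: (one 0.3 oz pack = 8.52 g) + (two 4 g packs = 8 g) = 16.52 g.
16.52 g ≤ 20 g (ocean vessel limit, Category FS) — within limit.

No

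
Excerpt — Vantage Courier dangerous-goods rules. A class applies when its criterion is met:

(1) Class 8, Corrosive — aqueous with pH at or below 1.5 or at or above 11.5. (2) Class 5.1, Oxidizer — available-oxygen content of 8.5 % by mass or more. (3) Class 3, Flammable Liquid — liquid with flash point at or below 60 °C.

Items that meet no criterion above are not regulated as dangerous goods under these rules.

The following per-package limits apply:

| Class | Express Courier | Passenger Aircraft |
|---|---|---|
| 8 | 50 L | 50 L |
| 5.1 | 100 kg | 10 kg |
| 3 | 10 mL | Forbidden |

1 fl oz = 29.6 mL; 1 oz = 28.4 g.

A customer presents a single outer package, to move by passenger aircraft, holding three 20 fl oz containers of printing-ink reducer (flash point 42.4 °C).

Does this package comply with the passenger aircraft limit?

The printing-ink reducer has flash point 42.4 °C, which is ≤ 60 °C, so it is Class 3 (Flammable Liquid).
Class 3 quantity: three 20 fl oz containers = 1.776 L.
By passenger aircraft, Class 3 is Forbidden regardless of quantity.

No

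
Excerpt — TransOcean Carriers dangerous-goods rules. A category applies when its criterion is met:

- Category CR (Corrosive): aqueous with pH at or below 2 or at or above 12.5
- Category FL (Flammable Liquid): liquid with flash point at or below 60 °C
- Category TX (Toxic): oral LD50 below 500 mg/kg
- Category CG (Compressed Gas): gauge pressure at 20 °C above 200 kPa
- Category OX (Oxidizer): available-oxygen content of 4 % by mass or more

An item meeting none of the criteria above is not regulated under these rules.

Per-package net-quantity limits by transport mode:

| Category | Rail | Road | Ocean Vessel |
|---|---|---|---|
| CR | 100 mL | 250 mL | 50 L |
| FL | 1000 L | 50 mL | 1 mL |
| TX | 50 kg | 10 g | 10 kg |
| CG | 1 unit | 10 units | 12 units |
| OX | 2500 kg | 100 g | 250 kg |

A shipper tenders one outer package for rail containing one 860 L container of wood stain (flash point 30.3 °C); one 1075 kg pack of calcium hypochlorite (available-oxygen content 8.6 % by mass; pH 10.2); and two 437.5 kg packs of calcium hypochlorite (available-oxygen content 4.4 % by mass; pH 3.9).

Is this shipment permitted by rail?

Yes

Wood stain: flash point 30.3 °C ≤ 60 °C → Category FL (Flammable Liquid).
The calcium hypochlorite has available-oxygen content 8.6 % by mass, which is ≥ 4 % by mass, so it is Category OX (Oxidizer).
Available-oxygen content 4.4 % by mass meets the Category OX criterion (Oxidizer), so the calcium hypochlorite is Category OX.
Category OX net quantity: 1075 kg + (two 437.5 kg packs = 875 kg) = 1950 kg.
That is within the Category OX rail limit of 2500 kg.
Category FL quantity: 860 L.
860 L is within the rail limit of 1000 L for Category FL.
Every hazard category is within its rail limit and no segregation rule is violated.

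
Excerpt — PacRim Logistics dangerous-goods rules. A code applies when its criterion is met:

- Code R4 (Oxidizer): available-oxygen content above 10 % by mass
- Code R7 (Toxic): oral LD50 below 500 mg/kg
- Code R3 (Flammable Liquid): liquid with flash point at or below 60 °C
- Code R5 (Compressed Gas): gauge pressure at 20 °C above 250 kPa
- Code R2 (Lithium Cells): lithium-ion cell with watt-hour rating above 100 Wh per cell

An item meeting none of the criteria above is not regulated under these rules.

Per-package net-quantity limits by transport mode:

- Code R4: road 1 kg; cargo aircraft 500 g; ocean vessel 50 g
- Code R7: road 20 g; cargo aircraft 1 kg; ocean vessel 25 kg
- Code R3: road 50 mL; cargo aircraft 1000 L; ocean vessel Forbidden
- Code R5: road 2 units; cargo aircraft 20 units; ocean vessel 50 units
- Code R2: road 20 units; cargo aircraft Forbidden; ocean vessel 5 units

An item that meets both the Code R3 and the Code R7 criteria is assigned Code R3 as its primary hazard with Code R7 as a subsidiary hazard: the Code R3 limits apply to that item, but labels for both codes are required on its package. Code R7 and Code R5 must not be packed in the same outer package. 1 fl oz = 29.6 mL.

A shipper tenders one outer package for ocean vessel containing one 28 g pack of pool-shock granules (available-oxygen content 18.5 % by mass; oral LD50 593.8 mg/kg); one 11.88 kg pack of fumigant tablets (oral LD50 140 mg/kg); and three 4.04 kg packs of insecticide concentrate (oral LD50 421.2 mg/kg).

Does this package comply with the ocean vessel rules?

With available-oxygen content 18.5 % by mass (> 10 % by mass), the pool-shock granules fall in Code R4.
With oral LD50 140 mg/kg (< 500 mg/kg), the fumigant tablets fall in Code R7.
With oral LD50 421.2 mg/kg (< 500 mg/kg), the insecticide concentrate falls in Code R7.
Total Code R7: 11.88 kg + (three 4.04 kg packs = 12.12 kg) = 24 kg.
24 kg ≤ 25 kg (ocean vessel limit, Code R7) — within limit.
Code R4 quantity: 28 g.
28 g is within the ocean vessel limit of 50 g for Code R4.
The segregation rule (Code R7 with Code R5) does not apply to Code R7 with Code R4.
Every hazard code is within its ocean vessel limit and no segregation rule is violated.

Yes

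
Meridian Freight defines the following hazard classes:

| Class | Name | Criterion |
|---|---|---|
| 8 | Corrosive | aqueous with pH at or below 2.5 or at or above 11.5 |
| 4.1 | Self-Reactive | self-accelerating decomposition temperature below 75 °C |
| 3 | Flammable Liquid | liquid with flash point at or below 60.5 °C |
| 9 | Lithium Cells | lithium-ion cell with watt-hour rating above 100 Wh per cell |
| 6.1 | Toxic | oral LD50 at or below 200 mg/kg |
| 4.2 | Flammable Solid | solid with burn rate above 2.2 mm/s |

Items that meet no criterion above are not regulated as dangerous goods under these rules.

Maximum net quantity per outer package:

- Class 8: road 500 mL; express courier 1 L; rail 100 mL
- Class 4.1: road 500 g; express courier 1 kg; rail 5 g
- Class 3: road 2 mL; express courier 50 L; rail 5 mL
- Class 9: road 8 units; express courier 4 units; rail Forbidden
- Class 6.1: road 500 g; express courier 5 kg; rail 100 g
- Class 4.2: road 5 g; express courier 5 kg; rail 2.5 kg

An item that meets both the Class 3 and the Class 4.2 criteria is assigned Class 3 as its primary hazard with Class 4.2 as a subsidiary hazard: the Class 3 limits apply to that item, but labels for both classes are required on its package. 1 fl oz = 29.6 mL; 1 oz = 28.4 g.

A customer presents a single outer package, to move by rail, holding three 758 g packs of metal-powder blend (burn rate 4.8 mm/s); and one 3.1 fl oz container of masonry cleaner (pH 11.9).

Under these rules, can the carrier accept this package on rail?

With burn rate 4.8 mm/s (> 2.2 mm/s), the metal-powder blend falls in Class 4.2.
The masonry cleaner has pH 11.9, which is ≥ 11.5, so it is Class 8 (Corrosive).
Class 8 quantity: one 3.1 fl oz container = 91.76 mL.
91.76 mL ≤ 100 mL (rail limit, Class 8) — within limit.
Class 4.2 quantity: three 758 g packs = 2.274 kg.
2.274 kg ≤ 2.5 kg (rail limit, Class 4.2) — within limit.
Every hazard class is within its rail limit and no segregation rule is violated.

Yes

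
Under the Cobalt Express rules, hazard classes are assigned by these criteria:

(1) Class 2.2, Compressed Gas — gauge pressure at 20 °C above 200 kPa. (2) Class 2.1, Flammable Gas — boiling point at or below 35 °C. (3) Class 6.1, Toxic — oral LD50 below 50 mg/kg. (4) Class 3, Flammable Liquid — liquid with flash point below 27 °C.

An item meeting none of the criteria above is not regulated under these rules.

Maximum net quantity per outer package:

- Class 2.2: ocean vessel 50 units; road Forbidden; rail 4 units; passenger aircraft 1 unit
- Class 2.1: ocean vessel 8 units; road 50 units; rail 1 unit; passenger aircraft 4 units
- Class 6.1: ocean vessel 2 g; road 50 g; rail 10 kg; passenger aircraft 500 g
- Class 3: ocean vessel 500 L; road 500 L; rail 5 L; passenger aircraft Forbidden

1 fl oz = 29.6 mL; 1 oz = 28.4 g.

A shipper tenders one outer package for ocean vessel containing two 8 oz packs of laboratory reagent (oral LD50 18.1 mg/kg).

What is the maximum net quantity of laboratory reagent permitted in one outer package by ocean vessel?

Oral LD50 18.1 mg/kg meets the Class 6.1 criterion (Toxic), so the laboratory reagent is Class 6.1.
The ocean vessel limit for Class 6.1 is 2 g.

2 g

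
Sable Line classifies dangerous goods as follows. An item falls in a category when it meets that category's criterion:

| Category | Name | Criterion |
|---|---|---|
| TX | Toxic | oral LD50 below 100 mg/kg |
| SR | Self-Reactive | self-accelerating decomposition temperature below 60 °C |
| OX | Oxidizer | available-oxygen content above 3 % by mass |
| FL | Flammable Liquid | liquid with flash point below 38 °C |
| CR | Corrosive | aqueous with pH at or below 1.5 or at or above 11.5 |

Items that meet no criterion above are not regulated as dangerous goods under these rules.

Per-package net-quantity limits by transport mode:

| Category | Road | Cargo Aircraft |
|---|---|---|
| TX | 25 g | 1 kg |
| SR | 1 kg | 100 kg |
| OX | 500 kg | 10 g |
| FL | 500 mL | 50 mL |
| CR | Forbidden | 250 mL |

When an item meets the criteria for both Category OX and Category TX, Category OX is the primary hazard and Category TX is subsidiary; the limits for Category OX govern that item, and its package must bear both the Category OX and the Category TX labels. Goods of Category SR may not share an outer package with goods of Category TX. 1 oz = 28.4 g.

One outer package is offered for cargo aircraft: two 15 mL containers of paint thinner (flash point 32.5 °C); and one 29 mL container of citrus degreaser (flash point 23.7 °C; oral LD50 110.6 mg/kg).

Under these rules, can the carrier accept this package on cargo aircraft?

Paint thinner: flash point 32.5 °C < 38 °C → Category FL (Flammable Liquid).
Citrus degreaser: flash point 23.7 °C < 38 °C → Category FL (Flammable Liquid).
Category FL net quantity: (two 15 mL containers = 30 mL) + 29 mL = 59 mL.
59 mL > 50 mL (cargo aircraft limit, Category FL) — over the limit.

No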